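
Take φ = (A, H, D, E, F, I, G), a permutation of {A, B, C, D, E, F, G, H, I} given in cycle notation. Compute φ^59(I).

I lies in the 7-cycle (A, H, D, E, F, I, G).
Since the cycle has length 7, φ^59 acts on it the same as φ^3 (59 mod 7 = 3).
Advancing 3 steps from I: I → G → A → H.

H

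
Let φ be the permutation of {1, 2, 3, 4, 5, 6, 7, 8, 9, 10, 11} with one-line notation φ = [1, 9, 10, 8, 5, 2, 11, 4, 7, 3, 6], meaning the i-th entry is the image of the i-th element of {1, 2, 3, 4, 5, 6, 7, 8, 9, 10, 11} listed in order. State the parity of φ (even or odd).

even

In disjoint-cycle form the cycle lengths are 5, 2, 2, 1, 1.
A cycle of length ℓ contributes ℓ−1 transpositions, so φ is a product of 4 + 1 + 1 = 6 transpositions — even.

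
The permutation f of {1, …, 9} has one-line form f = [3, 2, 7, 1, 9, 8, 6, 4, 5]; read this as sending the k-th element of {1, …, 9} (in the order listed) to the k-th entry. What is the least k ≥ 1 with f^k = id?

Decomposing into disjoint cycles gives cycle lengths 6, 2, 1.
The order of f is the least common multiple of its cycle lengths: lcm(6, 2) = 6.

6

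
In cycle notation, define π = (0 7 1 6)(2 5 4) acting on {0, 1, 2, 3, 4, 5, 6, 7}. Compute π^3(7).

7 lies in the 4-cycle (0 7 1 6).
Advancing 3 steps from 7: 7 → 1 → 6 → 0.

0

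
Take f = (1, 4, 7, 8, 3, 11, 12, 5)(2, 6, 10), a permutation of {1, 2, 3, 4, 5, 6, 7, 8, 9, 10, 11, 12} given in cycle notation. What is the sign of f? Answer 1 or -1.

The cycle lengths are 8, 3, 1.
A cycle is odd iff its length is even; f has 1 even-length cycle, so sgn(f) = (−1)^1 and f is odd.

-1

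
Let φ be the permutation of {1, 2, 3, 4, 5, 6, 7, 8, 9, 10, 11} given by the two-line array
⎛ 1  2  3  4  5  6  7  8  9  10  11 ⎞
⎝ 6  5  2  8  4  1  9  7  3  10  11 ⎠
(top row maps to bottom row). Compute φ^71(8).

Tracing 8 → 7 → … returns to 8 after 7 steps, so 8 lies in a 7-cycle (2, 5, 4, 8, 7, 9, 3).
Since the cycle has length 7, φ^71 acts on it the same as φ^1 (71 mod 7 = 1).
Advancing 1 step from 8: 8 → 7.

7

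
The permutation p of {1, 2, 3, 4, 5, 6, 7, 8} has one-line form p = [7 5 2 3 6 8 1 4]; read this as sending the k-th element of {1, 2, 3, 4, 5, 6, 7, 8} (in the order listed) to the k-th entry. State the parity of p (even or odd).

In disjoint-cycle form the cycle lengths are 6, 2.
A cycle is odd iff its length is even; p has 2 even-length cycles, so sgn(p) = (−1)^2 and p is even.

even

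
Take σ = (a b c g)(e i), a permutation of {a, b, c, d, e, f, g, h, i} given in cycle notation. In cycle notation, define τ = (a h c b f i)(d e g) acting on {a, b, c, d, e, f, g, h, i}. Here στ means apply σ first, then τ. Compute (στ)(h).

(στ)(h) = τ(σ(h)). σ(h) = h, then τ(h) = c. So (στ)(h) = c.

c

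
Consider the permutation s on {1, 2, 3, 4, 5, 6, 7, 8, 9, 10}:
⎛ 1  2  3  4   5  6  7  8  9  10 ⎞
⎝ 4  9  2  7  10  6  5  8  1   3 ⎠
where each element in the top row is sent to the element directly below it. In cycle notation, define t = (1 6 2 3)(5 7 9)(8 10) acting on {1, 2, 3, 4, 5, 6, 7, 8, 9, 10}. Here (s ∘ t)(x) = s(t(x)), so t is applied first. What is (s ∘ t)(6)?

First apply t: t(6) = 2, then s(2) = 9. Thus (s ∘ t)(6) = 9.

9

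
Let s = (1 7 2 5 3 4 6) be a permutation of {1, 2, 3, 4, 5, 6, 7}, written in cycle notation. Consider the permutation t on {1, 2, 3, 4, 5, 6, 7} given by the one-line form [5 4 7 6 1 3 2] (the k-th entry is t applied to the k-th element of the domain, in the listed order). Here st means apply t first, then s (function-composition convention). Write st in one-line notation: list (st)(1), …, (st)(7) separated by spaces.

3 6 2 1 7 4 5

(st)(x) = s(t(x)). Computing each image: s(t(1)) = s(5) = 3, s(t(2)) = s(4) = 6, s(t(3)) = s(7) = 2, s(t(4)) = s(6) = 1, s(t(5)) = s(1) = 7, s(t(6)) = s(3) = 4, s(t(7)) = s(2) = 5.
Hence st = [3 6 2 1 7 4 5].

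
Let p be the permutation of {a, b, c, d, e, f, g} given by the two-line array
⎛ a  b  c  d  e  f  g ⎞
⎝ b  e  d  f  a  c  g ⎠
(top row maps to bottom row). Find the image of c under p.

The entry below c in the array is d, so p(c) = d.

d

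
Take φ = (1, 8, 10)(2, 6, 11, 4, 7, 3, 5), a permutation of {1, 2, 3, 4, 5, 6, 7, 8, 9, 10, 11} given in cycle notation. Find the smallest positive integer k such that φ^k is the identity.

The disjoint cycles have lengths 7, 3, 1.
Since disjoint cycles commute, ord(φ) = lcm(7, 3) = 21.

21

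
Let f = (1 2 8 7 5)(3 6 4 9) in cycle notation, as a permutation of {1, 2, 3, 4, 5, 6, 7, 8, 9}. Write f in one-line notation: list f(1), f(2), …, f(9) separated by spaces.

2 8 6 9 1 4 5 7 3

Reading each image from the cycles: 1→2, 2→8, 3→6, 4→9, 5→1, 6→4, 7→5, 8→7, 9→3.
Listing these in domain order gives 2 8 6 9 1 4 5 7 3.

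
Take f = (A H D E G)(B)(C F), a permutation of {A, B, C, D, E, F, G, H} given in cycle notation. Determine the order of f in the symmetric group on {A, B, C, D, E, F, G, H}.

10

The disjoint cycles have lengths 5, 2, 1.
The order is lcm(5, 2) = 10.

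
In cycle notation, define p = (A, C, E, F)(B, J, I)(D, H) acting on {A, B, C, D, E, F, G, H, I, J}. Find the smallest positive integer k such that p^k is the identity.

The disjoint cycles have lengths 4, 3, 2, 1.
The order of p is the least common multiple of its cycle lengths: lcm(4, 3, 2) = 12.

12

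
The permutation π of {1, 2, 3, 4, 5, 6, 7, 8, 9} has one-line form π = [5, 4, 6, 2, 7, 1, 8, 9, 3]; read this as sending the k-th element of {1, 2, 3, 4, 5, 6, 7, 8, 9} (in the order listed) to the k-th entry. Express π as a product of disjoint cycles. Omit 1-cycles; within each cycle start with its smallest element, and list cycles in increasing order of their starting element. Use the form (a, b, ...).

Iterating π from 1 gives 1 → 5 → 7 → 8 → 9 → 3 → 6 → 1; that is the 7-cycle (1, 5, 7, 8, 9, 3, 6).
Continuing from each remaining unvisited element yields (1, 5, 7, 8, 9, 3, 6)(2, 4).

(1, 5, 7, 8, 9, 3, 6)(2, 4)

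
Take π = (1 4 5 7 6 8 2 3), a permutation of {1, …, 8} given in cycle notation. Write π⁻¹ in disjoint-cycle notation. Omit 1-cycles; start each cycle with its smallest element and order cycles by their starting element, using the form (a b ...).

Inverting a permutation written in cycle notation just reverses the order within every cycle.
After reversing and putting each cycle's least element first, π⁻¹ = (1 3 2 8 6 7 5 4).

(1 3 2 8 6 7 5 4)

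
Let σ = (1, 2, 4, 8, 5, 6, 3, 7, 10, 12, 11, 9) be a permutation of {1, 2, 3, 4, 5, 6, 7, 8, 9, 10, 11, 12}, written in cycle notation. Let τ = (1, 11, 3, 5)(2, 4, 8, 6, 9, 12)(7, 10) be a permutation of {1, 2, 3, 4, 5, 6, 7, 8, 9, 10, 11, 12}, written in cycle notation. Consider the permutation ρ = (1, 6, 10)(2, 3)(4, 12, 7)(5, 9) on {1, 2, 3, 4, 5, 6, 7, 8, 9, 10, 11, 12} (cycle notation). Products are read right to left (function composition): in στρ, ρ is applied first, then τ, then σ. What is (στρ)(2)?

6

Apply the permutations in order: ρ(2) = 3, then τ(3) = 5, then σ(5) = 6. So (στρ)(2) = 6.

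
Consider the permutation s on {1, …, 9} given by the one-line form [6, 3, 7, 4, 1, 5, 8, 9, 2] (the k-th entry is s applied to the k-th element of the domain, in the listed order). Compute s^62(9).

3

Tracing 9 → 2 → … returns to 9 after 5 steps, so 9 lies in a 5-cycle (2, 3, 7, 8, 9).
Powers repeat with period 5 on this cycle, and 62 mod 5 = 2, so s^62(9) = s^2(9).
Advancing 2 steps from 9: 9 → 2 → 3.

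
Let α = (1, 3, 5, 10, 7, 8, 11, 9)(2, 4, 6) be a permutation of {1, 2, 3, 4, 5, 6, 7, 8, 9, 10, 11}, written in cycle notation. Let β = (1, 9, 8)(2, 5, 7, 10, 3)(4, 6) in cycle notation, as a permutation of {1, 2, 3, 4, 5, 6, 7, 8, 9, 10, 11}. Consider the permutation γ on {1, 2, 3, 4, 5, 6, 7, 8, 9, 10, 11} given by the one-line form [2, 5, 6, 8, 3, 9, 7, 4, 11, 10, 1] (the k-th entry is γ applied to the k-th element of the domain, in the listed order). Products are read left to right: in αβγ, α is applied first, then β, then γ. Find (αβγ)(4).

8

(αβγ)(4) = γ(β(α(4))). α(4) = 6, then β(6) = 4, then γ(4) = 8, so the result is 8.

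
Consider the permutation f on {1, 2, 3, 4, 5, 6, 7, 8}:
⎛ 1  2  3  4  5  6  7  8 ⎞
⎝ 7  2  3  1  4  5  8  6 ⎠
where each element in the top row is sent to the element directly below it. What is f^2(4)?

Tracing 4 → 1 → … returns to 4 after 6 steps, so 4 lies in a 6-cycle (1, 7, 8, 6, 5, 4).
Advancing 2 steps from 4: 4 → 1 → 7.

7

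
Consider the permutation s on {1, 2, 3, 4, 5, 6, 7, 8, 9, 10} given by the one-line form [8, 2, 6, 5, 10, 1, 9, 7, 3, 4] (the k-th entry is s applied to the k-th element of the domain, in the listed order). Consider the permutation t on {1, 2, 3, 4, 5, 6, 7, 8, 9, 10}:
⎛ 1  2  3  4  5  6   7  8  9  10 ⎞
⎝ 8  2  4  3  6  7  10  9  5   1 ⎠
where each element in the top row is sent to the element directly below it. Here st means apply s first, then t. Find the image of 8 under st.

(st)(8) = t(s(8)). s(8) = 7, then t(7) = 10. So (st)(8) = 10.

10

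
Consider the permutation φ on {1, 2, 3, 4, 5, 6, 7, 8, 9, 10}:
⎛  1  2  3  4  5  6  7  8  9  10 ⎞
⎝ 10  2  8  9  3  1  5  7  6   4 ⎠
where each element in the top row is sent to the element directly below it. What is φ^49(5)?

3

Tracing 5 → 3 → … returns to 5 after 4 steps, so 5 lies in a 4-cycle (3 8 7 5).
Since the cycle has length 4, φ^49 acts on it the same as φ^1 (49 mod 4 = 1).
Advancing 1 step from 5: 5 → 3.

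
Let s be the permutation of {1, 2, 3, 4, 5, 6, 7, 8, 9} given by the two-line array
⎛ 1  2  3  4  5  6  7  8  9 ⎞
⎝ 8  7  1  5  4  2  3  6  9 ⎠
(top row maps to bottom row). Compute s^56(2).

3

Tracing 2 → 7 → … returns to 2 after 6 steps, so 2 lies in a 6-cycle (1 8 6 2 7 3).
Since the cycle has length 6, s^56 acts on it the same as s^2 (56 mod 6 = 2).
Advancing 2 steps from 2: 2 → 7 → 3.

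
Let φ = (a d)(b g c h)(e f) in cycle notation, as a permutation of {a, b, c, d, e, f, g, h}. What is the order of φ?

4

The disjoint cycles have lengths 4, 2, 2.
Since disjoint cycles commute, ord(φ) = lcm(4, 2, 2) = 4.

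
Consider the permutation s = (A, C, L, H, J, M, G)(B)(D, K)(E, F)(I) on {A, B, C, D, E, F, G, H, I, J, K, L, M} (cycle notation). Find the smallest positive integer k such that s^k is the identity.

The disjoint cycles have lengths 7, 2, 2, 1, 1.
Since disjoint cycles commute, ord(s) = lcm(7, 2, 2) = 14.

14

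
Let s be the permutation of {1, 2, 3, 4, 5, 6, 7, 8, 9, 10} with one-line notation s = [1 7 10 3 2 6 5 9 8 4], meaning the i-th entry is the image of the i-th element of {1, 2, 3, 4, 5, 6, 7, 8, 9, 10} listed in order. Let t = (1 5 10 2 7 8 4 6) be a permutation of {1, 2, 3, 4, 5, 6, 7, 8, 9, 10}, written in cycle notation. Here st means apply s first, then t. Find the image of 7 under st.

s(7) = 5, then t(5) = 10; composing gives (st)(7) = 10.

10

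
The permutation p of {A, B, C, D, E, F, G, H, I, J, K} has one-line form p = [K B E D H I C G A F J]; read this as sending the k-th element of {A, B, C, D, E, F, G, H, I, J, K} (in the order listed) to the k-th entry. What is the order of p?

20

Writing p as disjoint cycles, the cycle lengths are 5, 4, 1, 1.
The order of p is the least common multiple of its cycle lengths: lcm(5, 4) = 20.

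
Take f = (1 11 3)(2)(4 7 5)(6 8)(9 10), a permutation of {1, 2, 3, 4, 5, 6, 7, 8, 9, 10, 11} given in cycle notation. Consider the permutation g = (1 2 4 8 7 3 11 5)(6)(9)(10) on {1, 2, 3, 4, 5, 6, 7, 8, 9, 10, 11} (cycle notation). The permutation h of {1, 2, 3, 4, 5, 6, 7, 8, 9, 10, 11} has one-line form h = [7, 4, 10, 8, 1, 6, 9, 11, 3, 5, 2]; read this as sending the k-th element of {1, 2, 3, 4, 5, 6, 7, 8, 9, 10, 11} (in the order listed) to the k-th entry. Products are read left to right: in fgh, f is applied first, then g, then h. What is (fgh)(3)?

Chase 3: f(3) = 1; g(1) = 2; h(2) = 4. Hence (fgh)(3) = 4.

4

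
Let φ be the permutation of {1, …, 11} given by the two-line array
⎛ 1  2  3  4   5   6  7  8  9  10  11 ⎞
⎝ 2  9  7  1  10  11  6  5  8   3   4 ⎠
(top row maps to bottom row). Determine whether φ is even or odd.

In disjoint-cycle form the cycle lengths are 11.
A cycle of length ℓ contributes ℓ−1 transpositions, so φ is a product of 10 transpositions — even.

even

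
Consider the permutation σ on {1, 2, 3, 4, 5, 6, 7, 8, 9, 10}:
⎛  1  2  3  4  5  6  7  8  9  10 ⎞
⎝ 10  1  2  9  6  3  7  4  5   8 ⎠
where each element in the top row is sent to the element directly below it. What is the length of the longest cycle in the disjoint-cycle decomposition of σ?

Decomposing into disjoint cycles gives (1 10 8 4 9 5 6 3 2); the longest has length 9.

9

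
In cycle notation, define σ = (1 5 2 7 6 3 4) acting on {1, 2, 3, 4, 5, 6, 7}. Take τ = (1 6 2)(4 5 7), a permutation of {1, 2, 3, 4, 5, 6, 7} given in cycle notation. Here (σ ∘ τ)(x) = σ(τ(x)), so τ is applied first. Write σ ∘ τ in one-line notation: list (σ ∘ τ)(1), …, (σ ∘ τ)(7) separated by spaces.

(σ ∘ τ)(x) = σ(τ(x)). Computing each image: σ(τ(1)) = σ(6) = 3, σ(τ(2)) = σ(1) = 5, σ(τ(3)) = σ(3) = 4, σ(τ(4)) = σ(5) = 2, σ(τ(5)) = σ(7) = 6, σ(τ(6)) = σ(2) = 7, σ(τ(7)) = σ(4) = 1.
Hence σ ∘ τ = [3 5 4 2 6 7 1].

3 5 4 2 6 7 1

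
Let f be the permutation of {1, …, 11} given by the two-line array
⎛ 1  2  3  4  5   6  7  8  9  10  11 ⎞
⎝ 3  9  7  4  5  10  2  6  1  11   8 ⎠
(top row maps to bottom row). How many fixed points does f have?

2

The fixed points (elements with f(x) = x) are {4, 5}, so there are 2.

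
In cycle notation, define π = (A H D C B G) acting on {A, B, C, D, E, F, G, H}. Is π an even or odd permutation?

odd

The cycle lengths are 6, 1, 1.
A cycle is odd iff its length is even; π has 1 even-length cycle, so sgn(π) = (−1)^1 and π is odd.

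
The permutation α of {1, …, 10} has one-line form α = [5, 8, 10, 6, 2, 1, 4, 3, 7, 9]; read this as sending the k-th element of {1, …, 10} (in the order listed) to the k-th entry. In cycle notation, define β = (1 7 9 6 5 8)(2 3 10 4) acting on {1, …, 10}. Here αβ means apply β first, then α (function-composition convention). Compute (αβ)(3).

β(3) = 10, then α(10) = 9; composing gives (αβ)(3) = 9.

9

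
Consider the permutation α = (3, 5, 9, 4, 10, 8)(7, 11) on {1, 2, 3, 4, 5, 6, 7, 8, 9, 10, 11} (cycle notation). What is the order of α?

The disjoint cycles have lengths 6, 2, 1, 1, 1.
Since disjoint cycles commute, ord(α) = lcm(6, 2) = 6.

6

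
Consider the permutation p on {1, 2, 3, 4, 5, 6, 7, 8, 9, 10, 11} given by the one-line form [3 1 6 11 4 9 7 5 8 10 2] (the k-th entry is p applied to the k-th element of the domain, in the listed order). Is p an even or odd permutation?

even

In disjoint-cycle form the cycle lengths are 9, 1, 1.
A cycle of length ℓ contributes ℓ−1 transpositions, so p is a product of 8 transpositions — even.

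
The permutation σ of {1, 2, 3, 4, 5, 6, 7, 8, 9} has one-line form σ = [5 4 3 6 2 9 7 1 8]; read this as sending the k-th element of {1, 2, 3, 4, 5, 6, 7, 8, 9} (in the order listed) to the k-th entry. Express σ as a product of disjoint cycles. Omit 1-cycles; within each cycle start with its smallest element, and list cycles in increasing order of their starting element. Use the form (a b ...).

(1 5 2 4 6 9 8)

Start at 1 and follow images: 1 → 5 → 2 → 4 → 6 → 9 → 8 → 1, giving the cycle (1 5 2 4 6 9 8).
Continuing from each remaining unvisited element yields (1 5 2 4 6 9 8).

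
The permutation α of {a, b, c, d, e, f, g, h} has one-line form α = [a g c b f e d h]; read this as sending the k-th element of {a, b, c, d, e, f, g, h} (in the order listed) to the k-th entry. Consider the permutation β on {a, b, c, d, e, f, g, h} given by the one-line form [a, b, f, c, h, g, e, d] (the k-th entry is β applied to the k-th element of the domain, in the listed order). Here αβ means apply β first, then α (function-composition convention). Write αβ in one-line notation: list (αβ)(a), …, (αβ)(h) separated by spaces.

a g e c h d f b

(αβ)(x) = α(β(x)). Computing each image: α(β(a)) = α(a) = a, α(β(b)) = α(b) = g, α(β(c)) = α(f) = e, α(β(d)) = α(c) = c, α(β(e)) = α(h) = h, α(β(f)) = α(g) = d, α(β(g)) = α(e) = f, α(β(h)) = α(d) = b.
Hence αβ = [a g e c h d f b].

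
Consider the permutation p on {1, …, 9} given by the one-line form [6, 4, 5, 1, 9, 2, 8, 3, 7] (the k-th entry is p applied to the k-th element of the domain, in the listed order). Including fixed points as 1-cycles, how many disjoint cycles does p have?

The cycle decomposition is (1, 6, 2, 4)(3, 5, 9, 7, 8), which has 2 cycles (counting 1-cycles).

2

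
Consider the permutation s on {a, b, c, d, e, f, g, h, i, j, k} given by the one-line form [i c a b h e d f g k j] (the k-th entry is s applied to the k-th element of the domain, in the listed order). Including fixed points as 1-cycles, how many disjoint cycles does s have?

The cycle decomposition is (a i g d b c)(e h f)(j k), which has 3 cycles (counting 1-cycles).

3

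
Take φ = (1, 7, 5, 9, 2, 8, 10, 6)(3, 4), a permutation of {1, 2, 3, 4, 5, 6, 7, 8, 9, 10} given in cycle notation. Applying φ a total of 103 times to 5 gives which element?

7

5 lies in the 8-cycle (1, 7, 5, 9, 2, 8, 10, 6).
Powers repeat with period 8 on this cycle, and 103 mod 8 = 7, so φ^103(5) = φ^7(5).
Advancing 7 steps from 5: 5 → 9 → 2 → 8 → 10 → 6 → 1 → 7.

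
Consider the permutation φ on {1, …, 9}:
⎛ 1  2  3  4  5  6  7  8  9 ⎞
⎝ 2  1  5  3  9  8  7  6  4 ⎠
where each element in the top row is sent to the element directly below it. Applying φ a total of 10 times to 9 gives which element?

3

Tracing 9 → 4 → … returns to 9 after 4 steps, so 9 lies in a 4-cycle (3, 5, 9, 4).
Since the cycle has length 4, φ^10 acts on it the same as φ^2 (10 mod 4 = 2).
Advancing 2 steps from 9: 9 → 4 → 3.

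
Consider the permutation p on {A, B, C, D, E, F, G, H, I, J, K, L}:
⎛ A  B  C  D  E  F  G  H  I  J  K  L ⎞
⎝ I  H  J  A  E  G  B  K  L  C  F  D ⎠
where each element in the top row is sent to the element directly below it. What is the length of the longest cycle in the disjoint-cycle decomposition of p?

Decomposing into disjoint cycles gives (A I L D)(B H K F G)(C J); the longest has length 5.

5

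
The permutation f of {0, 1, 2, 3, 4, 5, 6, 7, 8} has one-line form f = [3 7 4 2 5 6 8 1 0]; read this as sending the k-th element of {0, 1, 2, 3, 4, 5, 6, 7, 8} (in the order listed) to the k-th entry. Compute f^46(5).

Tracing 5 → 6 → … returns to 5 after 7 steps, so 5 lies in a 7-cycle (0, 3, 2, 4, 5, 6, 8).
Since the cycle has length 7, f^46 acts on it the same as f^4 (46 mod 7 = 4).
Stepping 4 places around the cycle: 5 → 6 → 8 → 0 → 3.

3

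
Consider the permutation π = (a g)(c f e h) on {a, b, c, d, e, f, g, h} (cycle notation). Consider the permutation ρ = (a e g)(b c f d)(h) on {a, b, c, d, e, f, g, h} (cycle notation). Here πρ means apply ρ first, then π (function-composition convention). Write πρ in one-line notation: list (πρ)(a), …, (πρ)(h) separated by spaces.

(πρ)(x) = π(ρ(x)). Computing each image: π(ρ(a)) = π(e) = h, π(ρ(b)) = π(c) = f, π(ρ(c)) = π(f) = e, π(ρ(d)) = π(b) = b, π(ρ(e)) = π(g) = a, π(ρ(f)) = π(d) = d, π(ρ(g)) = π(a) = g, π(ρ(h)) = π(h) = c.
Hence πρ = [h f e b a d g c].

h f e b a d g c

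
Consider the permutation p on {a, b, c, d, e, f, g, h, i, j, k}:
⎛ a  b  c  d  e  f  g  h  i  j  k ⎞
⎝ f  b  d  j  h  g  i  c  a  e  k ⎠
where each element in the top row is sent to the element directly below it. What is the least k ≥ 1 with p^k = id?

Decomposing into disjoint cycles gives cycle lengths 5, 4, 1, 1.
Since disjoint cycles commute, ord(p) = lcm(5, 4) = 20.

20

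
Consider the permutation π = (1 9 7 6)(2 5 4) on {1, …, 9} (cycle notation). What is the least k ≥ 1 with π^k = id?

The disjoint cycles have lengths 4, 3, 1, 1.
The order of π is the least common multiple of its cycle lengths: lcm(4, 3) = 12.

12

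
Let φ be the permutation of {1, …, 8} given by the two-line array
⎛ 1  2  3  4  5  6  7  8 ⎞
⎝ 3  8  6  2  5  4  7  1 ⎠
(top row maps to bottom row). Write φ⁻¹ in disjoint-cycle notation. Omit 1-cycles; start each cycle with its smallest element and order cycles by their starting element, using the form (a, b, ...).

First write φ in disjoint cycles: (1, 3, 6, 4, 2, 8).
The inverse reverses every cycle; in canonical form, φ⁻¹ = (1, 8, 2, 4, 6, 3).

(1, 8, 2, 4, 6, 3)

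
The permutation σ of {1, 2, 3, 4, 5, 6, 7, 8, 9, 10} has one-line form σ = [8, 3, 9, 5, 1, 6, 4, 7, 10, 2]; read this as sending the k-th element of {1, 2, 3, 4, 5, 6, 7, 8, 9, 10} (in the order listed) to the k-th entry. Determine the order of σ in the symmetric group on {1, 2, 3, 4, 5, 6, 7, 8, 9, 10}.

The disjoint-cycle form of σ has cycle lengths 5, 4, 1.
Since disjoint cycles commute, ord(σ) = lcm(5, 4) = 20.

20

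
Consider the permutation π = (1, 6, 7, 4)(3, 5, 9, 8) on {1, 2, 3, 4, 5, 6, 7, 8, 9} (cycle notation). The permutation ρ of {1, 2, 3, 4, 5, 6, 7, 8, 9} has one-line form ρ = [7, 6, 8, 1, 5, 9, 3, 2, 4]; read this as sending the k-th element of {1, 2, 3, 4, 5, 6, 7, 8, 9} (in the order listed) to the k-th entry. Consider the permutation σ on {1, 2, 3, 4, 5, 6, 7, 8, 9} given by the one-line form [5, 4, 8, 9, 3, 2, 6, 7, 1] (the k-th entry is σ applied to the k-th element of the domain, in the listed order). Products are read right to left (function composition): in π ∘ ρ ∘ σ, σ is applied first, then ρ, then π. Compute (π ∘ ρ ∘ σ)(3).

Chase 3: σ(3) = 8; ρ(8) = 2; π(2) = 2. Hence (π ∘ ρ ∘ σ)(3) = 2.

2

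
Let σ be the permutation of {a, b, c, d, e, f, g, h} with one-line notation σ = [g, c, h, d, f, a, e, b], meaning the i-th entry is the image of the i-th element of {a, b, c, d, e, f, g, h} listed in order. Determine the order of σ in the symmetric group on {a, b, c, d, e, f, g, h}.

12

Writing σ as disjoint cycles, the cycle lengths are 4, 3, 1.
Since disjoint cycles commute, ord(σ) = lcm(4, 3) = 12.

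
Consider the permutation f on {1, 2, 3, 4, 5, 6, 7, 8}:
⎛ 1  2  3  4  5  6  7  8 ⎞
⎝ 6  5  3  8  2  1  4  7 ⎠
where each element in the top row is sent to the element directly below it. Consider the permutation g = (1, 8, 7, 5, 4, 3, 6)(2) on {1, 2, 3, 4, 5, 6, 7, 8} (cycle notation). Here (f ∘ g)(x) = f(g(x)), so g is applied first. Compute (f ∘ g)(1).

(f ∘ g)(1) = f(g(1)). g(1) = 8, then f(8) = 7. So (f ∘ g)(1) = 7.

7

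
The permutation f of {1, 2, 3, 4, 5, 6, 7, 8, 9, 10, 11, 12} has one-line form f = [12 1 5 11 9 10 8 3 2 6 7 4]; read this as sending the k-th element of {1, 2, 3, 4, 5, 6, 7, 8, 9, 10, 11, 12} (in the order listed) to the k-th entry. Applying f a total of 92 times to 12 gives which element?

Tracing 12 → 4 → … returns to 12 after 10 steps, so 12 lies in a 10-cycle (1 12 4 11 7 8 3 5 9 2).
Since the cycle has length 10, f^92 acts on it the same as f^2 (92 mod 10 = 2).
Stepping 2 places around the cycle: 12 → 4 → 11.

11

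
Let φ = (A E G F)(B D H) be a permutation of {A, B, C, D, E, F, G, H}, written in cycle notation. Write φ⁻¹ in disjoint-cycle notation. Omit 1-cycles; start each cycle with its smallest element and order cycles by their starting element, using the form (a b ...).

(A F G E)(B H D)

Inverting a permutation written in cycle notation just reverses the order within every cycle.
After reversing and putting each cycle's least element first, φ⁻¹ = (A F G E)(B H D).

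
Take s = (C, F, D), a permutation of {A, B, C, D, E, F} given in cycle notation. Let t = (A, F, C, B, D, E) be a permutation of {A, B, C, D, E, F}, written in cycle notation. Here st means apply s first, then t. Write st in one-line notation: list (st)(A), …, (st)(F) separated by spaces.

F D C B A E

Chase each element through s then t: A → A → F; B → B → D; C → F → C; D → C → B; E → E → A; F → D → E.
Collecting the images, st = [F D C B A E].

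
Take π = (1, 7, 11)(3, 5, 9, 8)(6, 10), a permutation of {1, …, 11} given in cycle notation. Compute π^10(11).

1

11 lies in the 3-cycle (1, 7, 11).
On a 3-cycle, π^3 is the identity, so π^10 = π^1 there (10 ≡ 1 mod 3).
Advancing 1 step from 11: 11 → 1.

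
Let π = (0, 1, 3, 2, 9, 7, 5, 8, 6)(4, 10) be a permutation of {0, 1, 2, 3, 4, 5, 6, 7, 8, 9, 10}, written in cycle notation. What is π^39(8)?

8 lies in the 9-cycle (0, 1, 3, 2, 9, 7, 5, 8, 6).
On a 9-cycle, π^9 is the identity, so π^39 = π^3 there (39 ≡ 3 mod 9).
Advancing 3 steps from 8: 8 → 6 → 0 → 1.

1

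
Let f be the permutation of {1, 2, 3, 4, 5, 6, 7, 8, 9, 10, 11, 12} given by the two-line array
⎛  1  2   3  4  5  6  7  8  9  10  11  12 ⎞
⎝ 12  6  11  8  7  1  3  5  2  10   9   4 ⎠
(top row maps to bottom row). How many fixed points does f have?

1

The fixed points (elements with f(x) = x) are {10}, so there is 1.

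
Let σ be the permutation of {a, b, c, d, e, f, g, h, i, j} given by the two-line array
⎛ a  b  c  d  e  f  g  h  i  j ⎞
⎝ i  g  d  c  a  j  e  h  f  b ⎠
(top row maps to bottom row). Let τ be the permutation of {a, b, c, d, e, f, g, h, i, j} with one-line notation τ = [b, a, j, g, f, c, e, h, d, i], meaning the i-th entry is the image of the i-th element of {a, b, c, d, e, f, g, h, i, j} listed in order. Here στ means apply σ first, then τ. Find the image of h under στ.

First apply σ: σ(h) = h, then τ(h) = h. Thus (στ)(h) = h.

h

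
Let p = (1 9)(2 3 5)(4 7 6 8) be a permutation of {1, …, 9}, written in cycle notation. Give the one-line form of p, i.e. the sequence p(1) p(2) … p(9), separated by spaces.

9 3 5 7 2 8 6 4 1

Image by image: 1↦9, 2↦3, 3↦5, 4↦7, 5↦2, 6↦8, 7↦6, 8↦4, 9↦1.
So the one-line form is 9 3 5 7 2 8 6 4 1.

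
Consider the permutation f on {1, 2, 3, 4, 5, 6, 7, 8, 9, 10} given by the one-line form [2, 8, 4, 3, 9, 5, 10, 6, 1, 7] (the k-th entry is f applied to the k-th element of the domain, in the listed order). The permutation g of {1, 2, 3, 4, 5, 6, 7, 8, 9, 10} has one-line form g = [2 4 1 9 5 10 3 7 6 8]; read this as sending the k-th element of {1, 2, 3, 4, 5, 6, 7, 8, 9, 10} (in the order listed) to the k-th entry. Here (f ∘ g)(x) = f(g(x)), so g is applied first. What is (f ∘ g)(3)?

2

First apply g: g(3) = 1, then f(1) = 2. Thus (f ∘ g)(3) = 2.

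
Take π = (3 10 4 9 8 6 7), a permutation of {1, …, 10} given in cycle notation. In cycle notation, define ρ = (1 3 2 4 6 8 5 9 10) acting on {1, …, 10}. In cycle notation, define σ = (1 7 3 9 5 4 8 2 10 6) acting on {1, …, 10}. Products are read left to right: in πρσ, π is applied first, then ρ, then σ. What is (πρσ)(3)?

7

Chase 3: π(3) = 10; ρ(10) = 1; σ(1) = 7. Hence (πρσ)(3) = 7.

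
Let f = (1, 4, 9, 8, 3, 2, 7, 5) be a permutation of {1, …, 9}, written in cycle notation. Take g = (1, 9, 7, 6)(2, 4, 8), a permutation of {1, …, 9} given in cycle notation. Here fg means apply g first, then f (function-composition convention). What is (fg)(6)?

g(6) = 1, then f(1) = 4; composing gives (fg)(6) = 4.

4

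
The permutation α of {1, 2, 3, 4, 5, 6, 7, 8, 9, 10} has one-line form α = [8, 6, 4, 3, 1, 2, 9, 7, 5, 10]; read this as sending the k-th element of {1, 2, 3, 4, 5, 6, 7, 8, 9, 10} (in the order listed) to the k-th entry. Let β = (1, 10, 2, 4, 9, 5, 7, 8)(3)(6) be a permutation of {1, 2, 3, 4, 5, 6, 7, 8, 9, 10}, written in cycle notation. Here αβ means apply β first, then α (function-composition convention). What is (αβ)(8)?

8

First apply β: β(8) = 1, then α(1) = 8. Thus (αβ)(8) = 8.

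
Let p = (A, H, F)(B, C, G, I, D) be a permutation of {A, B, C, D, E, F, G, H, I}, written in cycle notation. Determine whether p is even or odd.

even

The cycle lengths are 5, 3, 1.
A cycle of length ℓ contributes ℓ−1 transpositions, so p is a product of 4 + 2 = 6 transpositions — even.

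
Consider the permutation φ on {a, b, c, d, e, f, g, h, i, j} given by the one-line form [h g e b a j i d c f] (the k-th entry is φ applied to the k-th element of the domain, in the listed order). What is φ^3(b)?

Tracing b → g → … returns to b after 8 steps, so b lies in an 8-cycle (a, h, d, b, g, i, c, e).
Stepping 3 places around the cycle: b → g → i → c.

c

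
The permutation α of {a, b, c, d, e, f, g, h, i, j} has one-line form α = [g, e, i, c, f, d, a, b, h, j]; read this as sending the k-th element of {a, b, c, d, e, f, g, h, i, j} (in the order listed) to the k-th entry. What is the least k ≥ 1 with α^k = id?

14

The disjoint-cycle form of α has cycle lengths 7, 2, 1.
The order of α is the least common multiple of its cycle lengths: lcm(7, 2) = 14.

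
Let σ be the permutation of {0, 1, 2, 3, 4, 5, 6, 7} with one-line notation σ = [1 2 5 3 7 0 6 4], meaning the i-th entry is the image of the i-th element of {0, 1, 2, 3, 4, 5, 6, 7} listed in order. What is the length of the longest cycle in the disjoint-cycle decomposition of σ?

Decomposing into disjoint cycles gives (0, 1, 2, 5)(4, 7); the longest has length 4.

4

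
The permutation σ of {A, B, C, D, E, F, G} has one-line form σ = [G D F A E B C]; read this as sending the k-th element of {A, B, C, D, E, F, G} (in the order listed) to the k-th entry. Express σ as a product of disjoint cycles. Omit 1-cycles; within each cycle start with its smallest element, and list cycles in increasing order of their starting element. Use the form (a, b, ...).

(A, G, C, F, B, D)

Start at A and follow images: A → G → C → F → B → D → A, giving the cycle (A, G, C, F, B, D).
Continuing from each remaining unvisited element yields (A, G, C, F, B, D).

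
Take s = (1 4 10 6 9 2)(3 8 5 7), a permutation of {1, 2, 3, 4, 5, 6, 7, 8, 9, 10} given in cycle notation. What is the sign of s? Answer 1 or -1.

The cycle lengths are 6, 4.
A cycle is odd iff its length is even; s has 2 even-length cycles, so sgn(s) = (−1)^2 and s is even.

1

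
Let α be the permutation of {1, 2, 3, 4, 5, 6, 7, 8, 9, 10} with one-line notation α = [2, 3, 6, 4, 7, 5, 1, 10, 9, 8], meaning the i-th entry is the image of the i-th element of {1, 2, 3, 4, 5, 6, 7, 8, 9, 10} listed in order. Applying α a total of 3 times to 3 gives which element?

7

Tracing 3 → 6 → … returns to 3 after 6 steps, so 3 lies in a 6-cycle (1 2 3 6 5 7).
Stepping 3 places around the cycle: 3 → 6 → 5 → 7.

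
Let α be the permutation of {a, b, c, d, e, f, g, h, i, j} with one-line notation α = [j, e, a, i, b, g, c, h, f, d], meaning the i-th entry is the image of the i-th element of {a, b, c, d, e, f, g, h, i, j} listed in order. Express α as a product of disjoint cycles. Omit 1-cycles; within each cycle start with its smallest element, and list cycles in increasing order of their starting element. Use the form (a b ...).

Start at a and follow images: a → j → d → i → f → g → c → a, giving the cycle (a j d i f g c).
Continuing from each remaining unvisited element yields (a j d i f g c)(b e).

(a j d i f g c)(b e)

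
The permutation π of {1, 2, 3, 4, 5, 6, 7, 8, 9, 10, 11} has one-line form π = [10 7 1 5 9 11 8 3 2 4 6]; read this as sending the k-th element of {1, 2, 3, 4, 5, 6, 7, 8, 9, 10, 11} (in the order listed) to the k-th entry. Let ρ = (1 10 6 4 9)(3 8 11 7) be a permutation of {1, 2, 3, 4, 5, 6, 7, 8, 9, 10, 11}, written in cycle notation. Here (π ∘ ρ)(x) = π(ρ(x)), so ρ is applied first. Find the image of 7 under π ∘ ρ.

1

First apply ρ: ρ(7) = 3, then π(3) = 1. Thus (π ∘ ρ)(7) = 1.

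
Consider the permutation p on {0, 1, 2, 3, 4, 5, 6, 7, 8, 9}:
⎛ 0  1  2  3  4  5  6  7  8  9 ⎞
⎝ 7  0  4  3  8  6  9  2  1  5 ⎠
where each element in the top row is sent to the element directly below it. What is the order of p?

Decomposing into disjoint cycles gives cycle lengths 6, 3, 1.
The order of p is the least common multiple of its cycle lengths: lcm(6, 3) = 6.

6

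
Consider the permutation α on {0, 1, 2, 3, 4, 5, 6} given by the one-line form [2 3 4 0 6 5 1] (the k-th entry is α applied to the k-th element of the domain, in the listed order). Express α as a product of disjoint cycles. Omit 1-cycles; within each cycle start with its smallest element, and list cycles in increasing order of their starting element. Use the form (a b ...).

(0 2 4 6 1 3)

Iterating α from 0 gives 0 → 2 → 4 → 6 → 1 → 3 → 0; that is the 6-cycle (0 2 4 6 1 3).
Repeating from the next unused element and collecting all non-trivial cycles gives (0 2 4 6 1 3).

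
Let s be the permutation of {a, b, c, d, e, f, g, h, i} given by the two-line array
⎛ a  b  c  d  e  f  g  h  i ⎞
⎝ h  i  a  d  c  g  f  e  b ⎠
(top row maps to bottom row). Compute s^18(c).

h

Tracing c → a → … returns to c after 4 steps, so c lies in a 4-cycle (a h e c).
Since the cycle has length 4, s^18 acts on it the same as s^2 (18 mod 4 = 2).
Advancing 2 steps from c: c → a → h.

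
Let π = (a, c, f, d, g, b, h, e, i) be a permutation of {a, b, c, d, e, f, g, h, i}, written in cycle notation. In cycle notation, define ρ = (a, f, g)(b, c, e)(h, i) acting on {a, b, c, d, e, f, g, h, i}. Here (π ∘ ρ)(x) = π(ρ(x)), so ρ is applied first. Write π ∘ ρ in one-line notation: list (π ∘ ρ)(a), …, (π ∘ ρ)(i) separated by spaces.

Chase each element through ρ then π: a → f → d; b → c → f; c → e → i; d → d → g; e → b → h; f → g → b; g → a → c; h → i → a; i → h → e.
So π ∘ ρ in one-line form is d f i g h b c a e.

d f i g h b c a e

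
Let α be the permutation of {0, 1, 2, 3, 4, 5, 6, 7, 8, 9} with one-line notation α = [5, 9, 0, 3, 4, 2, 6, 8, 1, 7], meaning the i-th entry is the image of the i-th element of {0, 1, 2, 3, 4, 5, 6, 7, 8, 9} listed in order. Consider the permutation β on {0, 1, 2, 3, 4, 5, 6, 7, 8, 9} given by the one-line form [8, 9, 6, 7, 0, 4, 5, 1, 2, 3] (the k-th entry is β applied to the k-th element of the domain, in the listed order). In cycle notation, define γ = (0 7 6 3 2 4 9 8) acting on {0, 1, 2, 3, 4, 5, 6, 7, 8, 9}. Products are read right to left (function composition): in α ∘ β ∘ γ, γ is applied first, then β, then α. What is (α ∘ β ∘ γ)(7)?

2

Apply the permutations in order: γ(7) = 6, then β(6) = 5, then α(5) = 2. So (α ∘ β ∘ γ)(7) = 2.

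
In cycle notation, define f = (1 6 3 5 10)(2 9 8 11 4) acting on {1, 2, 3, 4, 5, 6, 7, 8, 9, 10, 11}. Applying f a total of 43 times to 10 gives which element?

10 lies in the 5-cycle (1 6 3 5 10).
Powers repeat with period 5 on this cycle, and 43 mod 5 = 3, so f^43(10) = f^3(10).
Advancing 3 steps from 10: 10 → 1 → 6 → 3.

3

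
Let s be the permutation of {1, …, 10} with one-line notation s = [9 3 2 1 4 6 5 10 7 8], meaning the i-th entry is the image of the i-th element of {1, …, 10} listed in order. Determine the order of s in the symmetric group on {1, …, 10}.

10

Writing s as disjoint cycles, the cycle lengths are 5, 2, 2, 1.
The order of s is the least common multiple of its cycle lengths: lcm(5, 2, 2) = 10.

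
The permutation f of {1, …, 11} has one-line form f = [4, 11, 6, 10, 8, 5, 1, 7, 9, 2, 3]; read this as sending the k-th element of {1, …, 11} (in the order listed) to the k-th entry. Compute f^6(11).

1

Tracing 11 → 3 → … returns to 11 after 10 steps, so 11 lies in a 10-cycle (1, 4, 10, 2, 11, 3, 6, 5, 8, 7).
Stepping 6 places around the cycle: 11 → 3 → 6 → 5 → 8 → 7 → 1.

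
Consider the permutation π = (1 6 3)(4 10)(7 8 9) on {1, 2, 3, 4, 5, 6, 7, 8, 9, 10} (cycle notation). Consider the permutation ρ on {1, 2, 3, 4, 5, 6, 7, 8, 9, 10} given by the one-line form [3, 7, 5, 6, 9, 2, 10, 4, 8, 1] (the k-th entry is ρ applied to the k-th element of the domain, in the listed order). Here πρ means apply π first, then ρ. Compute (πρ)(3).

3

(πρ)(3) = ρ(π(3)). π(3) = 1, then ρ(1) = 3. So (πρ)(3) = 3.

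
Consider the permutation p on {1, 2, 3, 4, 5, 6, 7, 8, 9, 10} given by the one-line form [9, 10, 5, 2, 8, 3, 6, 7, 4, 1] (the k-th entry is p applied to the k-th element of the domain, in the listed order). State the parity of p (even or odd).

even

In disjoint-cycle form the cycle lengths are 5, 5.
A cycle is odd iff its length is even; p has 0 even-length cycles, so sgn(p) = (−1)^0 and p is even.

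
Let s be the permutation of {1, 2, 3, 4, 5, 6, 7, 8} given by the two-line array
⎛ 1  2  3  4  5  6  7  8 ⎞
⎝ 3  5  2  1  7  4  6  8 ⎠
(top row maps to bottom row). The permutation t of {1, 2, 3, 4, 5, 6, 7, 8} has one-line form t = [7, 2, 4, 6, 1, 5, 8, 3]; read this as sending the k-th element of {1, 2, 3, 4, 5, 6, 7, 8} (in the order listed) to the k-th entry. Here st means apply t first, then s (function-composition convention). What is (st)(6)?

7

(st)(6) = s(t(6)). t(6) = 5, then s(5) = 7. So (st)(6) = 7.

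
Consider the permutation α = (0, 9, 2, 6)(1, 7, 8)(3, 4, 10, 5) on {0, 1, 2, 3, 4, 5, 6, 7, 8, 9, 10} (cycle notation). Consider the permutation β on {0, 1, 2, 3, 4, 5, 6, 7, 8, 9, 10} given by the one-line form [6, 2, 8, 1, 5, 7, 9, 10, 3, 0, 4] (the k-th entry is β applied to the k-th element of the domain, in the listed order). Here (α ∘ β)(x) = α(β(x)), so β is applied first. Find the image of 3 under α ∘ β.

7

(α ∘ β)(3) = α(β(3)). β(3) = 1, then α(1) = 7. So (α ∘ β)(3) = 7.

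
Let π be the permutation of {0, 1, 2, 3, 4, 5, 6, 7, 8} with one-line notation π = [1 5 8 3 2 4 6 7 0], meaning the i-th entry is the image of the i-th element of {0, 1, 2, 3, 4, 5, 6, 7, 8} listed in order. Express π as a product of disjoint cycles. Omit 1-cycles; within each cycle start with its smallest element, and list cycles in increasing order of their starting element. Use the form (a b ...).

(0 1 5 4 2 8)

Iterating π from 0 gives 0 → 1 → 5 → 4 → 2 → 8 → 0; that is the 6-cycle (0 1 5 4 2 8).
Repeating from the next unused element and collecting all non-trivial cycles gives (0 1 5 4 2 8).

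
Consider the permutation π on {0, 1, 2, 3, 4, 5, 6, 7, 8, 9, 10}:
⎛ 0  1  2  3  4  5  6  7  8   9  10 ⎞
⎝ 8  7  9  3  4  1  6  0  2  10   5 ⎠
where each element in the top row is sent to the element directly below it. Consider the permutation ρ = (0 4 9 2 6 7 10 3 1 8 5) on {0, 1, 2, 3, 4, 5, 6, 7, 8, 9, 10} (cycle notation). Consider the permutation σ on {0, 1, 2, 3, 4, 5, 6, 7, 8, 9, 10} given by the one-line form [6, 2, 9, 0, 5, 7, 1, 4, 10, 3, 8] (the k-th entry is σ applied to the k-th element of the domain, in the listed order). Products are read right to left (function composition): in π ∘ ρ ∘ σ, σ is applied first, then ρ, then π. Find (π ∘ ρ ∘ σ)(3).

4

(π ∘ ρ ∘ σ)(3) = π(ρ(σ(3))). σ(3) = 0, then ρ(0) = 4, then π(4) = 4, so the result is 4.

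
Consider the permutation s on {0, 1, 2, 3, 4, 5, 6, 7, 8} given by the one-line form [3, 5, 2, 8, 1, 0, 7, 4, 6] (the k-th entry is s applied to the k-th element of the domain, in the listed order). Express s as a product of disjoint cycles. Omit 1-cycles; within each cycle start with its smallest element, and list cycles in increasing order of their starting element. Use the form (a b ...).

Start at 0 and follow images: 0 → 3 → 8 → 6 → 7 → 4 → 1 → 5 → 0, giving the cycle (0 3 8 6 7 4 1 5).
Continuing from each remaining unvisited element yields (0 3 8 6 7 4 1 5).

(0 3 8 6 7 4 1 5)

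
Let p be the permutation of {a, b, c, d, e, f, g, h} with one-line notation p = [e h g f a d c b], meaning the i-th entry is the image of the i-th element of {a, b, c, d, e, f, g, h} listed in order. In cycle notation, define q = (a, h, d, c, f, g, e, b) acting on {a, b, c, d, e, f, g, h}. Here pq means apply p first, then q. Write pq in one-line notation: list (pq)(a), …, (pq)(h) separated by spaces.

b d e g h c f a

(pq)(x) = q(p(x)). Computing each image: q(p(a)) = q(e) = b, q(p(b)) = q(h) = d, q(p(c)) = q(g) = e, q(p(d)) = q(f) = g, q(p(e)) = q(a) = h, q(p(f)) = q(d) = c, q(p(g)) = q(c) = f, q(p(h)) = q(b) = a.
Hence pq = [b d e g h c f a].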